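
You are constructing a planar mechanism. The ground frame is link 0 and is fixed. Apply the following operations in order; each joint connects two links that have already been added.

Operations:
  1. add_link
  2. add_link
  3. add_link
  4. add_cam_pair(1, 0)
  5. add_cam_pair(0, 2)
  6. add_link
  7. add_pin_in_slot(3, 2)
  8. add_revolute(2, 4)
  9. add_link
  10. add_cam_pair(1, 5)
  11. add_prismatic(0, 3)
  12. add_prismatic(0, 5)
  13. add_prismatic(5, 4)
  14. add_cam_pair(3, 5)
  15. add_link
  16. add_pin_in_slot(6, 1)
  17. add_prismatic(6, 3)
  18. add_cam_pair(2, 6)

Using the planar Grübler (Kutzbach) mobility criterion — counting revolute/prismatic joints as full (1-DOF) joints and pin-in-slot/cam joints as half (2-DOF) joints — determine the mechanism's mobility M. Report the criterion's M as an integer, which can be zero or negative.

M = 1

ground; <1,0,0>
#1 <2,0,0>
#2 <3,0,0>
#3 <4,0,0>
C:1↔0 J2 <4,0,1>
C:0↔2 J2 <4,0,2>
#4 <5,0,2>
PS:3↔2 J2 <5,0,3>
R:2↔4 J1 <5,1,3>
#5 <6,1,3>
C:1↔5 J2 <6,1,4>
P:0↔3 J1 <6,2,4>
P:0↔5 J1 <6,3,4>
P:5↔4 J1 <6,4,4>
C:3↔5 J2 <6,4,5>
#6 <7,4,5>
PS:6↔1 J2 <7,4,6>
P:6↔3 J1 <7,5,6>
C:2↔6 J2 <7,5,7>
3×6 − 2×5 − 1×7 = 1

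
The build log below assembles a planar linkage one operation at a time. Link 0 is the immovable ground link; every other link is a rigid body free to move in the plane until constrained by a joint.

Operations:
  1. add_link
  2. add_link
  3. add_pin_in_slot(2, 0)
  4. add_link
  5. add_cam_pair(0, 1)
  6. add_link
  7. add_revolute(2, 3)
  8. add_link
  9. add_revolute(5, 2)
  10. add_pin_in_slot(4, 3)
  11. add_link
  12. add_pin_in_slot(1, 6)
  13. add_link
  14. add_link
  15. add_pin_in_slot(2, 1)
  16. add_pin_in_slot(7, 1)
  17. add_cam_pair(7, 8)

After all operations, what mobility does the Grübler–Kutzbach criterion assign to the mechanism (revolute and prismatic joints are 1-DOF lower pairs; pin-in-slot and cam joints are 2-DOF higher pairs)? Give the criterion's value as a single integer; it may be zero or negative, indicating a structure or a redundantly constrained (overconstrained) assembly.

M = 13

(L,J1,J2)=(1,0,0); link0 fixed
link1: (2,0,0)
link2: (3,0,0)
PS 2-0 [J2]: (3,0,1)
link3: (4,0,1)
C 0-1 [J2]: (4,0,2)
link4: (5,0,2)
R 2-3 [J1]: (5,1,2)
link5: (6,1,2)
R 5-2 [J1]: (6,2,2)
PS 4-3 [J2]: (6,2,3)
link6: (7,2,3)
PS 1-6 [J2]: (7,2,4)
link7: (8,2,4)
link8: (9,2,4)
PS 2-1 [J2]: (9,2,5)
PS 7-1 [J2]: (9,2,6)
C 7-8 [J2]: (9,2,7)
Grübler: 3·8 − 2·2 − 7 = 13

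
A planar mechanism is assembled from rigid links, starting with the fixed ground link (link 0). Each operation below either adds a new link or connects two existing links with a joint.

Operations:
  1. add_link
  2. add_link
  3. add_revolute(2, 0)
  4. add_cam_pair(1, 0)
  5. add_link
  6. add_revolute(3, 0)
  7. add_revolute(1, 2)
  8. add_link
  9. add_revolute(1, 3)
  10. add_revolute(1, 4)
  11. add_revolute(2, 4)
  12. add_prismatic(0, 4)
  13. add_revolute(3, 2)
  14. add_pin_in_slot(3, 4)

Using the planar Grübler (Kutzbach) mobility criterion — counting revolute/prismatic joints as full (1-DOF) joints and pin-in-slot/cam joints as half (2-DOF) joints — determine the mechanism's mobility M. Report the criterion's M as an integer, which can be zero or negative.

ground; <1,0,0>
#1 <2,0,0>
#2 <3,0,0>
R:2↔0 J1 <3,1,0>
C:1↔0 J2 <3,1,1>
#3 <4,1,1>
R:3↔0 J1 <4,2,1>
R:1↔2 J1 <4,3,1>
#4 <5,3,1>
R:1↔3 J1 <5,4,1>
R:1↔4 J1 <5,5,1>
R:2↔4 J1 <5,6,1>
P:0↔4 J1 <5,7,1>
R:3↔2 J1 <5,8,1>
PS:3↔4 J2 <5,8,2>
3×4 − 2×8 − 1×2 = -6

M = -6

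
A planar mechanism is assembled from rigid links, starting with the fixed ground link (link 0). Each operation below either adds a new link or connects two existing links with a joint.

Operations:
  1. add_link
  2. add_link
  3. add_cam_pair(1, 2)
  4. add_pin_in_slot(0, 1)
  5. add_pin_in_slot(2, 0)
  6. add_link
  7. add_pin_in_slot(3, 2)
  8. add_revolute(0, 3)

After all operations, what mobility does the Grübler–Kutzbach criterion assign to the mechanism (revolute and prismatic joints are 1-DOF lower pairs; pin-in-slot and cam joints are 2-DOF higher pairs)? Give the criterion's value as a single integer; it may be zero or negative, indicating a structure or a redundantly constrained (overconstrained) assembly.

link 0 = ground. State L|J1|J2 = 1|0|0
+link1  2|0|0
+link2  3|0|0
C(1,2) f=2→J2  3|0|1
PS(0,1) f=2→J2  3|0|2
PS(2,0) f=2→J2  3|0|3
+link3  4|0|3
PS(3,2) f=2→J2  4|0|4
R(0,3) f=1→J1  4|1|4
M = 3(4−1)−2·1−4 = 9−2−4 = 3

M = 3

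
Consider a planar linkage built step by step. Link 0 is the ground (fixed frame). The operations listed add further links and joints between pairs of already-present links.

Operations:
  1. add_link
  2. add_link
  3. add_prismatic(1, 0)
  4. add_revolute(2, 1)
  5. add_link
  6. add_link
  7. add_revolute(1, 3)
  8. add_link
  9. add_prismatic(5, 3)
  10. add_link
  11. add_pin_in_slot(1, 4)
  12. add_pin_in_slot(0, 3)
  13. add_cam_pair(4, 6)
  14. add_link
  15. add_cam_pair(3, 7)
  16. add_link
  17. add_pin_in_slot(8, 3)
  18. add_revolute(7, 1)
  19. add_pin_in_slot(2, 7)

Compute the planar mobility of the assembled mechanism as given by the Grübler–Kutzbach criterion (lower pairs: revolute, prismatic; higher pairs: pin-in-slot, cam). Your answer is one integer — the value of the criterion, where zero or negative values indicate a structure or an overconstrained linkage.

M = 8

ground; <1,0,0>
#1 <2,0,0>
#2 <3,0,0>
P:1↔0 J1 <3,1,0>
R:2↔1 J1 <3,2,0>
#3 <4,2,0>
#4 <5,2,0>
R:1↔3 J1 <5,3,0>
#5 <6,3,0>
P:5↔3 J1 <6,4,0>
#6 <7,4,0>
PS:1↔4 J2 <7,4,1>
PS:0↔3 J2 <7,4,2>
C:4↔6 J2 <7,4,3>
#7 <8,4,3>
C:3↔7 J2 <8,4,4>
#8 <9,4,4>
PS:8↔3 J2 <9,4,5>
R:7↔1 J1 <9,5,5>
PS:2↔7 J2 <9,5,6>
3×8 − 2×5 − 1×6 = 8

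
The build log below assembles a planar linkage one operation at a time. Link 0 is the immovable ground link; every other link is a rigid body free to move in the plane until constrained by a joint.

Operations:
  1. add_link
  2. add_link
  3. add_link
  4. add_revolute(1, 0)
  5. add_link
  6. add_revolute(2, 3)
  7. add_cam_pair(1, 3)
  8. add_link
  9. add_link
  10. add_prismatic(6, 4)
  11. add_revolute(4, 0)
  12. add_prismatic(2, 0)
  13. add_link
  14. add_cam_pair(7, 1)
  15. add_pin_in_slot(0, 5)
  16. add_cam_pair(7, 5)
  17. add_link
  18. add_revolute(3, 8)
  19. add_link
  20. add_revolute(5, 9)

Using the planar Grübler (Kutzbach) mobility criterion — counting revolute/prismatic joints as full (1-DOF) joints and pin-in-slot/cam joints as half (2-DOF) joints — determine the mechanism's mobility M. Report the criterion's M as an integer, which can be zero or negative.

L=1 J1=0 J2=0
add link → L=2 J1=0 J2=0
add link → L=3 J1=0 J2=0
add link → L=4 J1=0 J2=0
R@1,0 dof=1 J1 → L=4 J1=1 J2=0
add link → L=5 J1=1 J2=0
R@2,3 dof=1 J1 → L=5 J1=2 J2=0
C@1,3 dof=2 J2 → L=5 J1=2 J2=1
add link → L=6 J1=2 J2=1
add link → L=7 J1=2 J2=1
P@6,4 dof=1 J1 → L=7 J1=3 J2=1
R@4,0 dof=1 J1 → L=7 J1=4 J2=1
P@2,0 dof=1 J1 → L=7 J1=5 J2=1
add link → L=8 J1=5 J2=1
C@7,1 dof=2 J2 → L=8 J1=5 J2=2
PS@0,5 dof=2 J2 → L=8 J1=5 J2=3
C@7,5 dof=2 J2 → L=8 J1=5 J2=4
add link → L=9 J1=5 J2=4
R@3,8 dof=1 J1 → L=9 J1=6 J2=4
add link → L=10 J1=6 J2=4
R@5,9 dof=1 J1 → L=10 J1=7 J2=4
M=3(L−1)−2J1−J2=3·9−2·7−4=9

M = 9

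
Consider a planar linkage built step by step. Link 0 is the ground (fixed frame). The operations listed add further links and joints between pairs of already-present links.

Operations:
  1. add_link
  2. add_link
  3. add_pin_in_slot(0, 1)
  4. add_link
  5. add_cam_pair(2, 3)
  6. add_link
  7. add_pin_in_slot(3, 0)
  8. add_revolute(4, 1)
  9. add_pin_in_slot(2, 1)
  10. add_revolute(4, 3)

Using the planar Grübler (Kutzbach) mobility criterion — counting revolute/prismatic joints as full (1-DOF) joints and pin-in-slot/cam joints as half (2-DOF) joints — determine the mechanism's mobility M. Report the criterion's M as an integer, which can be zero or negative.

M = 4

L=1 J1=0 J2=0
add link → L=2 J1=0 J2=0
add link → L=3 J1=0 J2=0
PS@0,1 dof=2 J2 → L=3 J1=0 J2=1
add link → L=4 J1=0 J2=1
C@2,3 dof=2 J2 → L=4 J1=0 J2=2
add link → L=5 J1=0 J2=2
PS@3,0 dof=2 J2 → L=5 J1=0 J2=3
R@4,1 dof=1 J1 → L=5 J1=1 J2=3
PS@2,1 dof=2 J2 → L=5 J1=1 J2=4
R@4,3 dof=1 J1 → L=5 J1=2 J2=4
M=3(L−1)−2J1−J2=3·4−2·2−4=4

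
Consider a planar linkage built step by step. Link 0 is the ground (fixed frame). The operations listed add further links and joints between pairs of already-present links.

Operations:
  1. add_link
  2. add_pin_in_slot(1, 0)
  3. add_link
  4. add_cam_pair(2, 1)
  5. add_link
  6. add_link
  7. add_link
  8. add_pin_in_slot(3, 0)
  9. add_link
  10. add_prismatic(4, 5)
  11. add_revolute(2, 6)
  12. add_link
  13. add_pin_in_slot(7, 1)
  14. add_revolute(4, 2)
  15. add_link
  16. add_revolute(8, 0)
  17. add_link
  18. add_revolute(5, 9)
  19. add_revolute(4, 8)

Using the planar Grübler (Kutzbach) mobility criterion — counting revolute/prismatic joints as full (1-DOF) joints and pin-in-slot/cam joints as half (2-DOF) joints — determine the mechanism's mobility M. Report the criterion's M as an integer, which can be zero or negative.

M = 11

ground; <1,0,0>
#1 <2,0,0>
PS:1↔0 J2 <2,0,1>
#2 <3,0,1>
C:2↔1 J2 <3,0,2>
#3 <4,0,2>
#4 <5,0,2>
#5 <6,0,2>
PS:3↔0 J2 <6,0,3>
#6 <7,0,3>
P:4↔5 J1 <7,1,3>
R:2↔6 J1 <7,2,3>
#7 <8,2,3>
PS:7↔1 J2 <8,2,4>
R:4↔2 J1 <8,3,4>
#8 <9,3,4>
R:8↔0 J1 <9,4,4>
#9 <10,4,4>
R:5↔9 J1 <10,5,4>
R:4↔8 J1 <10,6,4>
3×9 − 2×6 − 1×4 = 11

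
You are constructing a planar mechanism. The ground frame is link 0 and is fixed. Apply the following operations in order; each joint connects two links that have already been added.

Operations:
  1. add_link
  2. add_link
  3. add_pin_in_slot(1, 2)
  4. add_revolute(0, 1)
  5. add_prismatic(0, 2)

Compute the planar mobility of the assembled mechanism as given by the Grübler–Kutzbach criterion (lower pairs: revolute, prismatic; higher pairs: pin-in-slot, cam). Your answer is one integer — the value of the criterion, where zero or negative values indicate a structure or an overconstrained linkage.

M = 1

ground; <1,0,0>
#1 <2,0,0>
#2 <3,0,0>
PS:1↔2 J2 <3,0,1>
R:0↔1 J1 <3,1,1>
P:0↔2 J1 <3,2,1>
3×2 − 2×2 − 1×1 = 1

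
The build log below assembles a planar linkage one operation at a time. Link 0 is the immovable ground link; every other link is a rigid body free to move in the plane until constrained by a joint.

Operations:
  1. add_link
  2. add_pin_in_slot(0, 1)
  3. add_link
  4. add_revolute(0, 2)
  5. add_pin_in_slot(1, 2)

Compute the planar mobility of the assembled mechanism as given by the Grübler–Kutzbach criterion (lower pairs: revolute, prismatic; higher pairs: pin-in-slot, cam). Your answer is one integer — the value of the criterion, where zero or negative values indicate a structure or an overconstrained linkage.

L=1 J1=0 J2=0
add link → L=2 J1=0 J2=0
PS@0,1 dof=2 J2 → L=2 J1=0 J2=1
add link → L=3 J1=0 J2=1
R@0,2 dof=1 J1 → L=3 J1=1 J2=1
PS@1,2 dof=2 J2 → L=3 J1=1 J2=2
M=3(L−1)−2J1−J2=3·2−2·1−2=2

M = 2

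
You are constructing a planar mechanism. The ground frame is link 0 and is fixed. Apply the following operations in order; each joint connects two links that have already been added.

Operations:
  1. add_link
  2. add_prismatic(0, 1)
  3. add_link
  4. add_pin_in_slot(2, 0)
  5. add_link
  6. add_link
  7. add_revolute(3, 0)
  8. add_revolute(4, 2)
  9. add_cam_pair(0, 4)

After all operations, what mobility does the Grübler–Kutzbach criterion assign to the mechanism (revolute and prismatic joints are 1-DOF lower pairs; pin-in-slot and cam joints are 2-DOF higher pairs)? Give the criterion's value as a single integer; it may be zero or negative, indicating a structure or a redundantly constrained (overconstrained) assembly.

M = 4

[1;0;0] (link 0 is ground)
L+ [2;0;0]
P(0,1)∈J1 [2;1;0]
L+ [3;1;0]
PS(2,0)∈J2 [3;1;1]
L+ [4;1;1]
L+ [5;1;1]
R(3,0)∈J1 [5;2;1]
R(4,2)∈J1 [5;3;1]
C(0,4)∈J2 [5;3;2]
mobility = 12 − 6 − 2 = 4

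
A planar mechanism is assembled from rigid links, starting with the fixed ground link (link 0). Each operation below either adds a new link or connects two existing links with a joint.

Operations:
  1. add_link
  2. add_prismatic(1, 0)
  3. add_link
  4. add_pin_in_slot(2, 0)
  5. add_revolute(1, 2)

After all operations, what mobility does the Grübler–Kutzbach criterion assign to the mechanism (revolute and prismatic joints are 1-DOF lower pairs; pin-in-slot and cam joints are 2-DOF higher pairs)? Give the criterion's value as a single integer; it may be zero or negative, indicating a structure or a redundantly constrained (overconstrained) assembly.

(L,J1,J2)=(1,0,0); link0 fixed
link1: (2,0,0)
P 1-0 [J1]: (2,1,0)
link2: (3,1,0)
PS 2-0 [J2]: (3,1,1)
R 1-2 [J1]: (3,2,1)
Grübler: 3·2 − 2·2 − 1 = 1

M = 1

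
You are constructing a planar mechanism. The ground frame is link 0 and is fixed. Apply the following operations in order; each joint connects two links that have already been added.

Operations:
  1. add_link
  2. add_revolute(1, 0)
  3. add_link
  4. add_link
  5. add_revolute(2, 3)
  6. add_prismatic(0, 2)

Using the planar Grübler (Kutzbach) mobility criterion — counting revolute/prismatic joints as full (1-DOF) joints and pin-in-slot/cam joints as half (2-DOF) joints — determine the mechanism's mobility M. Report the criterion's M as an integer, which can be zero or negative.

M = 3

link 0 = ground. State L|J1|J2 = 1|0|0
+link1  2|0|0
R(1,0) f=1→J1  2|1|0
+link2  3|1|0
+link3  4|1|0
R(2,3) f=1→J1  4|2|0
P(0,2) f=1→J1  4|3|0
M = 3(4−1)−2·3−0 = 9−6−0 = 3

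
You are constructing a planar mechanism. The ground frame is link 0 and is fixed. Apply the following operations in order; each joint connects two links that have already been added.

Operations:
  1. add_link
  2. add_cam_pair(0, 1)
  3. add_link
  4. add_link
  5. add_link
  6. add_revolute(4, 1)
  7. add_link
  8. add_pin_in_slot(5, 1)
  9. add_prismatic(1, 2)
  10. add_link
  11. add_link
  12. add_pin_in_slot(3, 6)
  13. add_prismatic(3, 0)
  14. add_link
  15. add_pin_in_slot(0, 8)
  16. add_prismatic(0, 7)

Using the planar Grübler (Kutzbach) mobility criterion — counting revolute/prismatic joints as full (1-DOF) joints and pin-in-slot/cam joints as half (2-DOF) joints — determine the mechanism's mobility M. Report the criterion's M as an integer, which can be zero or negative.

[1;0;0] (link 0 is ground)
L+ [2;0;0]
C(0,1)∈J2 [2;0;1]
L+ [3;0;1]
L+ [4;0;1]
L+ [5;0;1]
R(4,1)∈J1 [5;1;1]
L+ [6;1;1]
PS(5,1)∈J2 [6;1;2]
P(1,2)∈J1 [6;2;2]
L+ [7;2;2]
L+ [8;2;2]
PS(3,6)∈J2 [8;2;3]
P(3,0)∈J1 [8;3;3]
L+ [9;3;3]
PS(0,8)∈J2 [9;3;4]
P(0,7)∈J1 [9;4;4]
mobility = 24 − 8 − 4 = 12

M = 12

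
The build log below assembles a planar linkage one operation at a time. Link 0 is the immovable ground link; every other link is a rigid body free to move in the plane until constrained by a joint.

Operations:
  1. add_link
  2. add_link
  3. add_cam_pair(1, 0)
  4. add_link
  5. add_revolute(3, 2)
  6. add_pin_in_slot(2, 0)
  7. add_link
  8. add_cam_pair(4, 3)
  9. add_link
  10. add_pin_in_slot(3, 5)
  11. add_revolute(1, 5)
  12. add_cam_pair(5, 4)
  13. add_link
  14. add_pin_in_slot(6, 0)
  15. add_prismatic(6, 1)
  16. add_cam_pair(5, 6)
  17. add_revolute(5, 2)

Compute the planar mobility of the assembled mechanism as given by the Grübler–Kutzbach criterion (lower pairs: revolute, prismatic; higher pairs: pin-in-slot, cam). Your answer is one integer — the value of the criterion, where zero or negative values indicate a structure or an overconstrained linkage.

M = 3

L=1 J1=0 J2=0
add link → L=2 J1=0 J2=0
add link → L=3 J1=0 J2=0
C@1,0 dof=2 J2 → L=3 J1=0 J2=1
add link → L=4 J1=0 J2=1
R@3,2 dof=1 J1 → L=4 J1=1 J2=1
PS@2,0 dof=2 J2 → L=4 J1=1 J2=2
add link → L=5 J1=1 J2=2
C@4,3 dof=2 J2 → L=5 J1=1 J2=3
add link → L=6 J1=1 J2=3
PS@3,5 dof=2 J2 → L=6 J1=1 J2=4
R@1,5 dof=1 J1 → L=6 J1=2 J2=4
C@5,4 dof=2 J2 → L=6 J1=2 J2=5
add link → L=7 J1=2 J2=5
PS@6,0 dof=2 J2 → L=7 J1=2 J2=6
P@6,1 dof=1 J1 → L=7 J1=3 J2=6
C@5,6 dof=2 J2 → L=7 J1=3 J2=7
R@5,2 dof=1 J1 → L=7 J1=4 J2=7
M=3(L−1)−2J1−J2=3·6−2·4−7=3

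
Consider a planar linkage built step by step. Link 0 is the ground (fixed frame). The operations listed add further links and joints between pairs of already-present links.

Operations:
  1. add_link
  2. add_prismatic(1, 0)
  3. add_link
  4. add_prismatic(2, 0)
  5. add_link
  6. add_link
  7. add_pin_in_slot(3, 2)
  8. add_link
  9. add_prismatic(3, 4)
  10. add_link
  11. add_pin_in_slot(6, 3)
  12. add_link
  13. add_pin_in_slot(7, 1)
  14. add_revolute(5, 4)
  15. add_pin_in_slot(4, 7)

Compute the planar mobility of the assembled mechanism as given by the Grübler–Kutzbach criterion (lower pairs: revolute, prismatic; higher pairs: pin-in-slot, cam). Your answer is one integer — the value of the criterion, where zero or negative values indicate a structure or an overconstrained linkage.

ground; <1,0,0>
#1 <2,0,0>
P:1↔0 J1 <2,1,0>
#2 <3,1,0>
P:2↔0 J1 <3,2,0>
#3 <4,2,0>
#4 <5,2,0>
PS:3↔2 J2 <5,2,1>
#5 <6,2,1>
P:3↔4 J1 <6,3,1>
#6 <7,3,1>
PS:6↔3 J2 <7,3,2>
#7 <8,3,2>
PS:7↔1 J2 <8,3,3>
R:5↔4 J1 <8,4,3>
PS:4↔7 J2 <8,4,4>
3×7 − 2×4 − 1×4 = 9

M = 9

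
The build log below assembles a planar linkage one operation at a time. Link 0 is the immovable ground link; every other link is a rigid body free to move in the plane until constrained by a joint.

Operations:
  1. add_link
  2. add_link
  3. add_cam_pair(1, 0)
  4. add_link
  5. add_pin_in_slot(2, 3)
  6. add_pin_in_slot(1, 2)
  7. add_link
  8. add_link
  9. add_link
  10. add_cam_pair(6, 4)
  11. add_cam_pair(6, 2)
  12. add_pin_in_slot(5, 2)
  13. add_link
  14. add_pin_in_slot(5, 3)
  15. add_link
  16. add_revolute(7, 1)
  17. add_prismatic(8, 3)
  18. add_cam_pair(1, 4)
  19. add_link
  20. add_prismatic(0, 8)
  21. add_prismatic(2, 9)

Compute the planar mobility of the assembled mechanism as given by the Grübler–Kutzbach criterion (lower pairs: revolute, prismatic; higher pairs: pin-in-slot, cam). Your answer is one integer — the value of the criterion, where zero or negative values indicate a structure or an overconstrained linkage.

M = 11

[1;0;0] (link 0 is ground)
L+ [2;0;0]
L+ [3;0;0]
C(1,0)∈J2 [3;0;1]
L+ [4;0;1]
PS(2,3)∈J2 [4;0;2]
PS(1,2)∈J2 [4;0;3]
L+ [5;0;3]
L+ [6;0;3]
L+ [7;0;3]
C(6,4)∈J2 [7;0;4]
C(6,2)∈J2 [7;0;5]
PS(5,2)∈J2 [7;0;6]
L+ [8;0;6]
PS(5,3)∈J2 [8;0;7]
L+ [9;0;7]
R(7,1)∈J1 [9;1;7]
P(8,3)∈J1 [9;2;7]
C(1,4)∈J2 [9;2;8]
L+ [10;2;8]
P(0,8)∈J1 [10;3;8]
P(2,9)∈J1 [10;4;8]
mobility = 27 − 8 − 8 = 11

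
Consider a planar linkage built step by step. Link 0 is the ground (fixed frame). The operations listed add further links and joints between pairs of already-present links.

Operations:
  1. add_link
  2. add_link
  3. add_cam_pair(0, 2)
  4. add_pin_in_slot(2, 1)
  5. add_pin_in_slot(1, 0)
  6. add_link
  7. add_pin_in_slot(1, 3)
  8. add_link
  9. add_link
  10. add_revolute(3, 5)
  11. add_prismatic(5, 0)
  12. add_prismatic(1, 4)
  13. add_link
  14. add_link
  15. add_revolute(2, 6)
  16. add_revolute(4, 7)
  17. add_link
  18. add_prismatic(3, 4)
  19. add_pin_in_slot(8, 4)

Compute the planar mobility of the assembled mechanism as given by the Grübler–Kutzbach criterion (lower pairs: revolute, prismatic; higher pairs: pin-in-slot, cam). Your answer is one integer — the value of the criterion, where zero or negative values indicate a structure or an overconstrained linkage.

M = 7

ground; <1,0,0>
#1 <2,0,0>
#2 <3,0,0>
C:0↔2 J2 <3,0,1>
PS:2↔1 J2 <3,0,2>
PS:1↔0 J2 <3,0,3>
#3 <4,0,3>
PS:1↔3 J2 <4,0,4>
#4 <5,0,4>
#5 <6,0,4>
R:3↔5 J1 <6,1,4>
P:5↔0 J1 <6,2,4>
P:1↔4 J1 <6,3,4>
#6 <7,3,4>
#7 <8,3,4>
R:2↔6 J1 <8,4,4>
R:4↔7 J1 <8,5,4>
#8 <9,5,4>
P:3↔4 J1 <9,6,4>
PS:8↔4 J2 <9,6,5>
3×8 − 2×6 − 1×5 = 7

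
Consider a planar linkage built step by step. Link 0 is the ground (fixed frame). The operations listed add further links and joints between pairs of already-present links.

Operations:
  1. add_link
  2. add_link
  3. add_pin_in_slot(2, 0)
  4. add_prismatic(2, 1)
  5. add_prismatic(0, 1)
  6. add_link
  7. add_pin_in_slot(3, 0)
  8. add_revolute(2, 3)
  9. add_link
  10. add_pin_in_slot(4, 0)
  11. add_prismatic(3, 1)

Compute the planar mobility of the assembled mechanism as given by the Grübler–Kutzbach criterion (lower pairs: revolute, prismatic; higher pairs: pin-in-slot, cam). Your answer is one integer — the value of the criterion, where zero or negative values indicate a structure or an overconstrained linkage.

L=1 J1=0 J2=0
add link → L=2 J1=0 J2=0
add link → L=3 J1=0 J2=0
PS@2,0 dof=2 J2 → L=3 J1=0 J2=1
P@2,1 dof=1 J1 → L=3 J1=1 J2=1
P@0,1 dof=1 J1 → L=3 J1=2 J2=1
add link → L=4 J1=2 J2=1
PS@3,0 dof=2 J2 → L=4 J1=2 J2=2
R@2,3 dof=1 J1 → L=4 J1=3 J2=2
add link → L=5 J1=3 J2=2
PS@4,0 dof=2 J2 → L=5 J1=3 J2=3
P@3,1 dof=1 J1 → L=5 J1=4 J2=3
M=3(L−1)−2J1−J2=3·4−2·4−3=1

M = 1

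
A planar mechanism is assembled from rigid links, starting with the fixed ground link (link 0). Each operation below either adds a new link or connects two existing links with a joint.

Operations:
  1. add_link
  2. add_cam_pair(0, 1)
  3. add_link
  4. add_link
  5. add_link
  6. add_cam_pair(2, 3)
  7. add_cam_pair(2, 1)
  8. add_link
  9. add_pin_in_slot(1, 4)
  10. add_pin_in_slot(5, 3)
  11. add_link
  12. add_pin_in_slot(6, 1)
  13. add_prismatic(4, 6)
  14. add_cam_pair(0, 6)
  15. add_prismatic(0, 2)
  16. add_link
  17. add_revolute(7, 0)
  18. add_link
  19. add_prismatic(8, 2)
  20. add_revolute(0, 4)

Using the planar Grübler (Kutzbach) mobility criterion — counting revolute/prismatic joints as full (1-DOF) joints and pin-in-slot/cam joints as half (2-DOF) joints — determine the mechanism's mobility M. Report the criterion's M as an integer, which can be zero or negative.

M = 7

link 0 = ground. State L|J1|J2 = 1|0|0
+link1  2|0|0
C(0,1) f=2→J2  2|0|1
+link2  3|0|1
+link3  4|0|1
+link4  5|0|1
C(2,3) f=2→J2  5|0|2
C(2,1) f=2→J2  5|0|3
+link5  6|0|3
PS(1,4) f=2→J2  6|0|4
PS(5,3) f=2→J2  6|0|5
+link6  7|0|5
PS(6,1) f=2→J2  7|0|6
P(4,6) f=1→J1  7|1|6
C(0,6) f=2→J2  7|1|7
P(0,2) f=1→J1  7|2|7
+link7  8|2|7
R(7,0) f=1→J1  8|3|7
+link8  9|3|7
P(8,2) f=1→J1  9|4|7
R(0,4) f=1→J1  9|5|7
M = 3(9−1)−2·5−7 = 24−10−7 = 7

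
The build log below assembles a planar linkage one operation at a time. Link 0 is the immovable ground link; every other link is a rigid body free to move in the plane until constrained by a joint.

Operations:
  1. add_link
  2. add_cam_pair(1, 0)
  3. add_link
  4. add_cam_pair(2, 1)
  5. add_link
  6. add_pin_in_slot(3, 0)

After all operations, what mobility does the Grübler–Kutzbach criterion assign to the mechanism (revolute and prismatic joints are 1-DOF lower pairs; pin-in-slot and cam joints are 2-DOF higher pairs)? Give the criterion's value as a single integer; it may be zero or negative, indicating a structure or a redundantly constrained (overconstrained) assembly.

(L,J1,J2)=(1,0,0); link0 fixed
link1: (2,0,0)
C 1-0 [J2]: (2,0,1)
link2: (3,0,1)
C 2-1 [J2]: (3,0,2)
link3: (4,0,2)
PS 3-0 [J2]: (4,0,3)
Grübler: 3·3 − 2·0 − 3 = 6

M = 6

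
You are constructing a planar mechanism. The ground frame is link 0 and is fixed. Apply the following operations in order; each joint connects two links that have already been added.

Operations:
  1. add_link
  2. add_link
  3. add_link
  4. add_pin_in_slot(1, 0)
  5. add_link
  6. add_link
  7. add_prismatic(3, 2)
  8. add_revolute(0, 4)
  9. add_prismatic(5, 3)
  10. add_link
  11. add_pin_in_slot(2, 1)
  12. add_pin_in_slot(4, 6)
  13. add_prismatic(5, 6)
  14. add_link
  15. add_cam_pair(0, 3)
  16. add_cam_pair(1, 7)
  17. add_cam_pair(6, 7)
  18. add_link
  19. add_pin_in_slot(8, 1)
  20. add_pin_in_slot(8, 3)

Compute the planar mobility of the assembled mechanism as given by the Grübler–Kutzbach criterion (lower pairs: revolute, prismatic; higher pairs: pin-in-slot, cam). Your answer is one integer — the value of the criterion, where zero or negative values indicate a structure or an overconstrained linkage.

L=1 J1=0 J2=0
add link → L=2 J1=0 J2=0
add link → L=3 J1=0 J2=0
add link → L=4 J1=0 J2=0
PS@1,0 dof=2 J2 → L=4 J1=0 J2=1
add link → L=5 J1=0 J2=1
add link → L=6 J1=0 J2=1
P@3,2 dof=1 J1 → L=6 J1=1 J2=1
R@0,4 dof=1 J1 → L=6 J1=2 J2=1
P@5,3 dof=1 J1 → L=6 J1=3 J2=1
add link → L=7 J1=3 J2=1
PS@2,1 dof=2 J2 → L=7 J1=3 J2=2
PS@4,6 dof=2 J2 → L=7 J1=3 J2=3
P@5,6 dof=1 J1 → L=7 J1=4 J2=3
add link → L=8 J1=4 J2=3
C@0,3 dof=2 J2 → L=8 J1=4 J2=4
C@1,7 dof=2 J2 → L=8 J1=4 J2=5
C@6,7 dof=2 J2 → L=8 J1=4 J2=6
add link → L=9 J1=4 J2=6
PS@8,1 dof=2 J2 → L=9 J1=4 J2=7
PS@8,3 dof=2 J2 → L=9 J1=4 J2=8
M=3(L−1)−2J1−J2=3·8−2·4−8=8

M = 8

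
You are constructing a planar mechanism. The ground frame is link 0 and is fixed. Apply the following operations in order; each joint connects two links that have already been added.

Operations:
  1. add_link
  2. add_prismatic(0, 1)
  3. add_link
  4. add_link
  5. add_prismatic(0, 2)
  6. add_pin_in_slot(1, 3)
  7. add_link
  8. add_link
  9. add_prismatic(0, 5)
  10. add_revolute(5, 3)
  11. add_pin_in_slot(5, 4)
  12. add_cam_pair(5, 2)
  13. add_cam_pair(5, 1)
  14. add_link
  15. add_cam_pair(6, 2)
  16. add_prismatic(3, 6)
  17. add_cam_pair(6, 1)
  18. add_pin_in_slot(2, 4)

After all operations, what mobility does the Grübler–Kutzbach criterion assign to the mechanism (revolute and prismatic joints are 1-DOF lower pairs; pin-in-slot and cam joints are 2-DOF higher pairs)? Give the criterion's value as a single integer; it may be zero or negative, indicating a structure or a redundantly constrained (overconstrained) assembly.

[1;0;0] (link 0 is ground)
L+ [2;0;0]
P(0,1)∈J1 [2;1;0]
L+ [3;1;0]
L+ [4;1;0]
P(0,2)∈J1 [4;2;0]
PS(1,3)∈J2 [4;2;1]
L+ [5;2;1]
L+ [6;2;1]
P(0,5)∈J1 [6;3;1]
R(5,3)∈J1 [6;4;1]
PS(5,4)∈J2 [6;4;2]
C(5,2)∈J2 [6;4;3]
C(5,1)∈J2 [6;4;4]
L+ [7;4;4]
C(6,2)∈J2 [7;4;5]
P(3,6)∈J1 [7;5;5]
C(6,1)∈J2 [7;5;6]
PS(2,4)∈J2 [7;5;7]
mobility = 18 − 10 − 7 = 1

M = 1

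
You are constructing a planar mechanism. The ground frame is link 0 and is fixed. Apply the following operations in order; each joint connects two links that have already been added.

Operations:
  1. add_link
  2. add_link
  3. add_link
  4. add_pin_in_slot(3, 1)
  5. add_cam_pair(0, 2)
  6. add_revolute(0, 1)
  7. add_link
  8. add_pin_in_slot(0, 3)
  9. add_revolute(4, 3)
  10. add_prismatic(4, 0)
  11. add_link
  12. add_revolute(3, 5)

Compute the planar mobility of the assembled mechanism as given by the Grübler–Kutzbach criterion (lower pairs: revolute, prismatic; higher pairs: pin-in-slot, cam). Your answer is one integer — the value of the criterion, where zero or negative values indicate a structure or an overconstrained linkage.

M = 4

L=1 J1=0 J2=0
add link → L=2 J1=0 J2=0
add link → L=3 J1=0 J2=0
add link → L=4 J1=0 J2=0
PS@3,1 dof=2 J2 → L=4 J1=0 J2=1
C@0,2 dof=2 J2 → L=4 J1=0 J2=2
R@0,1 dof=1 J1 → L=4 J1=1 J2=2
add link → L=5 J1=1 J2=2
PS@0,3 dof=2 J2 → L=5 J1=1 J2=3
R@4,3 dof=1 J1 → L=5 J1=2 J2=3
P@4,0 dof=1 J1 → L=5 J1=3 J2=3
add link → L=6 J1=3 J2=3
R@3,5 dof=1 J1 → L=6 J1=4 J2=3
M=3(L−1)−2J1−J2=3·5−2·4−3=4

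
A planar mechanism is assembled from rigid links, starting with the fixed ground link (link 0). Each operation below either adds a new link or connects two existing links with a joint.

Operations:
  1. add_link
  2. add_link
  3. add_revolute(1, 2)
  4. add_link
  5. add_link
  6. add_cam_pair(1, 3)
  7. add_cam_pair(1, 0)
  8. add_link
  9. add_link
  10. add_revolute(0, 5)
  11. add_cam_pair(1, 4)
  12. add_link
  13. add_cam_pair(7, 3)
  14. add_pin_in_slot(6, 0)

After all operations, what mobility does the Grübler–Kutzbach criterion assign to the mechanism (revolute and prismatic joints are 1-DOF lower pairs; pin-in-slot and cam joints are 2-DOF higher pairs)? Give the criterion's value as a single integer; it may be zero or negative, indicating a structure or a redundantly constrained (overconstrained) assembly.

(L,J1,J2)=(1,0,0); link0 fixed
link1: (2,0,0)
link2: (3,0,0)
R 1-2 [J1]: (3,1,0)
link3: (4,1,0)
link4: (5,1,0)
C 1-3 [J2]: (5,1,1)
C 1-0 [J2]: (5,1,2)
link5: (6,1,2)
link6: (7,1,2)
R 0-5 [J1]: (7,2,2)
C 1-4 [J2]: (7,2,3)
link7: (8,2,3)
C 7-3 [J2]: (8,2,4)
PS 6-0 [J2]: (8,2,5)
Grübler: 3·7 − 2·2 − 5 = 12

M = 12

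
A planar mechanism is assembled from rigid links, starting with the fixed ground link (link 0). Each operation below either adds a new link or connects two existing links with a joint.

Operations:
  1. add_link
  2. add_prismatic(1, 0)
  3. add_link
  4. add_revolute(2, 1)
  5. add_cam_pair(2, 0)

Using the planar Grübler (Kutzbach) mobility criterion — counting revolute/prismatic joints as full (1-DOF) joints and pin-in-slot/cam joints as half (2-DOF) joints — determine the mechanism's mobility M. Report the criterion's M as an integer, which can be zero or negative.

(L,J1,J2)=(1,0,0); link0 fixed
link1: (2,0,0)
P 1-0 [J1]: (2,1,0)
link2: (3,1,0)
R 2-1 [J1]: (3,2,0)
C 2-0 [J2]: (3,2,1)
Grübler: 3·2 − 2·2 − 1 = 1

M = 1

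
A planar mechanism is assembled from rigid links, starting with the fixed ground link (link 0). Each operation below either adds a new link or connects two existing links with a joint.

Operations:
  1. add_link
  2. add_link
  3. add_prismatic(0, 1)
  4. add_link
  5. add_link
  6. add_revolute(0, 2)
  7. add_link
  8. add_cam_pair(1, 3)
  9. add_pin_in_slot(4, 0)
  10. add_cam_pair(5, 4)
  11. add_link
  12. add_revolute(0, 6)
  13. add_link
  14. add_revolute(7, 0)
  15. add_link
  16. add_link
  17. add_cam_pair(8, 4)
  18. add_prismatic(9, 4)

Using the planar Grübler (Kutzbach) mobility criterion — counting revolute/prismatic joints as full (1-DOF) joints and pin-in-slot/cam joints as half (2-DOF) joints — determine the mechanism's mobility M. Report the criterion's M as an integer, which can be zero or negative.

M = 13

link 0 = ground. State L|J1|J2 = 1|0|0
+link1  2|0|0
+link2  3|0|0
P(0,1) f=1→J1  3|1|0
+link3  4|1|0
+link4  5|1|0
R(0,2) f=1→J1  5|2|0
+link5  6|2|0
C(1,3) f=2→J2  6|2|1
PS(4,0) f=2→J2  6|2|2
C(5,4) f=2→J2  6|2|3
+link6  7|2|3
R(0,6) f=1→J1  7|3|3
+link7  8|3|3
R(7,0) f=1→J1  8|4|3
+link8  9|4|3
+link9  10|4|3
C(8,4) f=2→J2  10|4|4
P(9,4) f=1→J1  10|5|4
M = 3(10−1)−2·5−4 = 27−10−4 = 13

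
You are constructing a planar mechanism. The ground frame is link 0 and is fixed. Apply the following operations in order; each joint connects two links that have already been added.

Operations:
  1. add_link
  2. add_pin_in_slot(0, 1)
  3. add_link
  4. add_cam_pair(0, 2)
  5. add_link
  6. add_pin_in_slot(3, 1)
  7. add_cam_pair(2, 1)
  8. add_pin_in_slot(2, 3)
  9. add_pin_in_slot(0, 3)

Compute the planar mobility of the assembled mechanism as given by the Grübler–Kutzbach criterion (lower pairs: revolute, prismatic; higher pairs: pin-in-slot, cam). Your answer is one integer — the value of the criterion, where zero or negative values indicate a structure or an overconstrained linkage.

M = 3

[1;0;0] (link 0 is ground)
L+ [2;0;0]
PS(0,1)∈J2 [2;0;1]
L+ [3;0;1]
C(0,2)∈J2 [3;0;2]
L+ [4;0;2]
PS(3,1)∈J2 [4;0;3]
C(2,1)∈J2 [4;0;4]
PS(2,3)∈J2 [4;0;5]
PS(0,3)∈J2 [4;0;6]
mobility = 9 − 0 − 6 = 3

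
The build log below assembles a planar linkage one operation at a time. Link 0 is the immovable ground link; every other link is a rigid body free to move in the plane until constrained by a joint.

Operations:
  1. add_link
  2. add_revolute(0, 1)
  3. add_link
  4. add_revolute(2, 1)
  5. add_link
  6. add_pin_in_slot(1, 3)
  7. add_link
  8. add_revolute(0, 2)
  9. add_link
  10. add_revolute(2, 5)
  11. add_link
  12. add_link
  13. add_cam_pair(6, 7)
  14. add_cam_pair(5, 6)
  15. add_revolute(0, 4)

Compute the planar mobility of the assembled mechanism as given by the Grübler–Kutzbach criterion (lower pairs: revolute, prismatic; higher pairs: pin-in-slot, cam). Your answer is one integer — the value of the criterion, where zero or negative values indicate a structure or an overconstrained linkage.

ground; <1,0,0>
#1 <2,0,0>
R:0↔1 J1 <2,1,0>
#2 <3,1,0>
R:2↔1 J1 <3,2,0>
#3 <4,2,0>
PS:1↔3 J2 <4,2,1>
#4 <5,2,1>
R:0↔2 J1 <5,3,1>
#5 <6,3,1>
R:2↔5 J1 <6,4,1>
#6 <7,4,1>
#7 <8,4,1>
C:6↔7 J2 <8,4,2>
C:5↔6 J2 <8,4,3>
R:0↔4 J1 <8,5,3>
3×7 − 2×5 − 1×3 = 8

M = 8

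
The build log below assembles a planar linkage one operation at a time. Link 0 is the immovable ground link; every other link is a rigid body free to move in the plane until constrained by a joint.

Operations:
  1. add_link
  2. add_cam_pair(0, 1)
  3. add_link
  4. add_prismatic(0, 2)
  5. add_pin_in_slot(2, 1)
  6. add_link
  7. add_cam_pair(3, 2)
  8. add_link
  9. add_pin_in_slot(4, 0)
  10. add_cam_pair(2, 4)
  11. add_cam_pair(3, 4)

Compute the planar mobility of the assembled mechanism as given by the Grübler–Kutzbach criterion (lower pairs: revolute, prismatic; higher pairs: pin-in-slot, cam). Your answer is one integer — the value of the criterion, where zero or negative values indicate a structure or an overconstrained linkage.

[1;0;0] (link 0 is ground)
L+ [2;0;0]
C(0,1)∈J2 [2;0;1]
L+ [3;0;1]
P(0,2)∈J1 [3;1;1]
PS(2,1)∈J2 [3;1;2]
L+ [4;1;2]
C(3,2)∈J2 [4;1;3]
L+ [5;1;3]
PS(4,0)∈J2 [5;1;4]
C(2,4)∈J2 [5;1;5]
C(3,4)∈J2 [5;1;6]
mobility = 12 − 2 − 6 = 4

M = 4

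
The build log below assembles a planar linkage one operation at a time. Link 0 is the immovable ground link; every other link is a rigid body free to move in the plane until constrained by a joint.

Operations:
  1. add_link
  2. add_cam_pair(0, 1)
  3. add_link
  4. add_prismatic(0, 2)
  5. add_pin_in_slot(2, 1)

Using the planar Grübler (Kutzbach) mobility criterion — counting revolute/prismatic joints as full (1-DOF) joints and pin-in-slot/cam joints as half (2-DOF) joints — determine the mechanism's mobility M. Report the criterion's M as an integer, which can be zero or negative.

M = 2

ground; <1,0,0>
#1 <2,0,0>
C:0↔1 J2 <2,0,1>
#2 <3,0,1>
P:0↔2 J1 <3,1,1>
PS:2↔1 J2 <3,1,2>
3×2 − 2×1 − 1×2 = 2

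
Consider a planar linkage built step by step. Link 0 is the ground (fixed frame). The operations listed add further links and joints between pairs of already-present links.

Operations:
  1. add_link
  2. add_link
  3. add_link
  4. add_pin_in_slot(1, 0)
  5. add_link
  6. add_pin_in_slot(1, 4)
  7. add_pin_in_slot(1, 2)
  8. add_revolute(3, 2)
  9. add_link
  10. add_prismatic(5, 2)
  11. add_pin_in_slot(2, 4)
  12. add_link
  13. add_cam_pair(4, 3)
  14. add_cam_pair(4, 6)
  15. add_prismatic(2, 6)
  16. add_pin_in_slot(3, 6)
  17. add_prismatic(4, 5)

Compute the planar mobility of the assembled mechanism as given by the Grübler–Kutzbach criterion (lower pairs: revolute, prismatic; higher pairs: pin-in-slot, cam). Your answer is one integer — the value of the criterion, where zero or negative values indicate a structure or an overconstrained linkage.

link 0 = ground. State L|J1|J2 = 1|0|0
+link1  2|0|0
+link2  3|0|0
+link3  4|0|0
PS(1,0) f=2→J2  4|0|1
+link4  5|0|1
PS(1,4) f=2→J2  5|0|2
PS(1,2) f=2→J2  5|0|3
R(3,2) f=1→J1  5|1|3
+link5  6|1|3
P(5,2) f=1→J1  6|2|3
PS(2,4) f=2→J2  6|2|4
+link6  7|2|4
C(4,3) f=2→J2  7|2|5
C(4,6) f=2→J2  7|2|6
P(2,6) f=1→J1  7|3|6
PS(3,6) f=2→J2  7|3|7
P(4,5) f=1→J1  7|4|7
M = 3(7−1)−2·4−7 = 18−8−7 = 3

M = 3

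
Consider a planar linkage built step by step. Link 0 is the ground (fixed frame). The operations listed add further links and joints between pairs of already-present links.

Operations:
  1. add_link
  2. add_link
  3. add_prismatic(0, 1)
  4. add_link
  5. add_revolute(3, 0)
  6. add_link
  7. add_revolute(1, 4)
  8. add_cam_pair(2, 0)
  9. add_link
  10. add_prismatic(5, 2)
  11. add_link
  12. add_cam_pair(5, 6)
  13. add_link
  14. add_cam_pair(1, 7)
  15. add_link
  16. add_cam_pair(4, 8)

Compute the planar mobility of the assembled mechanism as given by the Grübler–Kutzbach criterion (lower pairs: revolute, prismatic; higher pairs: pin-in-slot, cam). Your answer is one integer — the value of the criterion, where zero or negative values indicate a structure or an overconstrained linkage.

M = 12

link 0 = ground. State L|J1|J2 = 1|0|0
+link1  2|0|0
+link2  3|0|0
P(0,1) f=1→J1  3|1|0
+link3  4|1|0
R(3,0) f=1→J1  4|2|0
+link4  5|2|0
R(1,4) f=1→J1  5|3|0
C(2,0) f=2→J2  5|3|1
+link5  6|3|1
P(5,2) f=1→J1  6|4|1
+link6  7|4|1
C(5,6) f=2→J2  7|4|2
+link7  8|4|2
C(1,7) f=2→J2  8|4|3
+link8  9|4|3
C(4,8) f=2→J2  9|4|4
M = 3(9−1)−2·4−4 = 24−8−4 = 12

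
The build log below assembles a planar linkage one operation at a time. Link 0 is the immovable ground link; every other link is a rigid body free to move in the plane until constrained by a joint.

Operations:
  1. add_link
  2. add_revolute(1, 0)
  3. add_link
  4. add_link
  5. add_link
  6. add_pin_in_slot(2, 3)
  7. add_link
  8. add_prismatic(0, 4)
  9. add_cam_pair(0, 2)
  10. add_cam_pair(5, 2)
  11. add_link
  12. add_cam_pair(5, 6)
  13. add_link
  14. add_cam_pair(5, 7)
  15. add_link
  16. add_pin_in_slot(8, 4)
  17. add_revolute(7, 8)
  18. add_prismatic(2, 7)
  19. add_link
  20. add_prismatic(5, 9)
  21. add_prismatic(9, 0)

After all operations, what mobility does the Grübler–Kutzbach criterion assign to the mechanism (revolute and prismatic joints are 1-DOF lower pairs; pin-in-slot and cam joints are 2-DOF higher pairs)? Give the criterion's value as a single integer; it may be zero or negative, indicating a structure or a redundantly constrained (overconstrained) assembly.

M = 9

[1;0;0] (link 0 is ground)
L+ [2;0;0]
R(1,0)∈J1 [2;1;0]
L+ [3;1;0]
L+ [4;1;0]
L+ [5;1;0]
PS(2,3)∈J2 [5;1;1]
L+ [6;1;1]
P(0,4)∈J1 [6;2;1]
C(0,2)∈J2 [6;2;2]
C(5,2)∈J2 [6;2;3]
L+ [7;2;3]
C(5,6)∈J2 [7;2;4]
L+ [8;2;4]
C(5,7)∈J2 [8;2;5]
L+ [9;2;5]
PS(8,4)∈J2 [9;2;6]
R(7,8)∈J1 [9;3;6]
P(2,7)∈J1 [9;4;6]
L+ [10;4;6]
P(5,9)∈J1 [10;5;6]
P(9,0)∈J1 [10;6;6]
mobility = 27 − 12 − 6 = 9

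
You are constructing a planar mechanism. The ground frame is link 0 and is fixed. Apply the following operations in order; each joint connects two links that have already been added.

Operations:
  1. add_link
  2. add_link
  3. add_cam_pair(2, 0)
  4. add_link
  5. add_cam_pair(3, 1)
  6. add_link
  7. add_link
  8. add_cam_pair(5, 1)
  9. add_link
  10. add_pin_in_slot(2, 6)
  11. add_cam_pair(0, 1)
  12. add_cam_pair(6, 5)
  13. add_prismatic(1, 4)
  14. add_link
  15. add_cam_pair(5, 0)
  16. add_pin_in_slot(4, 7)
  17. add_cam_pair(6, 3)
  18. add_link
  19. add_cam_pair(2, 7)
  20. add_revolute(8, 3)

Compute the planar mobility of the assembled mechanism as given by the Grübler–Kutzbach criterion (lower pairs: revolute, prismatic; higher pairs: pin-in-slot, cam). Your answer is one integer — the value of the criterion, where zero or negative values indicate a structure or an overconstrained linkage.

M = 10

[1;0;0] (link 0 is ground)
L+ [2;0;0]
L+ [3;0;0]
C(2,0)∈J2 [3;0;1]
L+ [4;0;1]
C(3,1)∈J2 [4;0;2]
L+ [5;0;2]
L+ [6;0;2]
C(5,1)∈J2 [6;0;3]
L+ [7;0;3]
PS(2,6)∈J2 [7;0;4]
C(0,1)∈J2 [7;0;5]
C(6,5)∈J2 [7;0;6]
P(1,4)∈J1 [7;1;6]
L+ [8;1;6]
C(5,0)∈J2 [8;1;7]
PS(4,7)∈J2 [8;1;8]
C(6,3)∈J2 [8;1;9]
L+ [9;1;9]
C(2,7)∈J2 [9;1;10]
R(8,3)∈J1 [9;2;10]
mobility = 24 − 4 − 10 = 10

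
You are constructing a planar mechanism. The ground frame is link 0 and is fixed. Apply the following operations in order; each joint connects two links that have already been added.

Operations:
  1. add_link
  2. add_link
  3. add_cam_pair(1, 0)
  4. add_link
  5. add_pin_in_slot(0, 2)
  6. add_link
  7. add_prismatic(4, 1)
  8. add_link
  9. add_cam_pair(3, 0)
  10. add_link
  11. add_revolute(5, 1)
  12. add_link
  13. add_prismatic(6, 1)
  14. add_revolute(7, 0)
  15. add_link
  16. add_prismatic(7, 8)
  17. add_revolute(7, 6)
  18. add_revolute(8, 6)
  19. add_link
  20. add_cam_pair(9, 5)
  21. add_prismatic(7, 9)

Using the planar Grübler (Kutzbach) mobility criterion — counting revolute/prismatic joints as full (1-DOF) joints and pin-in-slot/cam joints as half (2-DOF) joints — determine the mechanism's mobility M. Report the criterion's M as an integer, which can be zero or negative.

[1;0;0] (link 0 is ground)
L+ [2;0;0]
L+ [3;0;0]
C(1,0)∈J2 [3;0;1]
L+ [4;0;1]
PS(0,2)∈J2 [4;0;2]
L+ [5;0;2]
P(4,1)∈J1 [5;1;2]
L+ [6;1;2]
C(3,0)∈J2 [6;1;3]
L+ [7;1;3]
R(5,1)∈J1 [7;2;3]
L+ [8;2;3]
P(6,1)∈J1 [8;3;3]
R(7,0)∈J1 [8;4;3]
L+ [9;4;3]
P(7,8)∈J1 [9;5;3]
R(7,6)∈J1 [9;6;3]
R(8,6)∈J1 [9;7;3]
L+ [10;7;3]
C(9,5)∈J2 [10;7;4]
P(7,9)∈J1 [10;8;4]
mobility = 27 − 16 − 4 = 7

M = 7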